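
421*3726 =1568646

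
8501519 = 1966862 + 6534657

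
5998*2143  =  12853714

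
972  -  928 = 44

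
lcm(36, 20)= 180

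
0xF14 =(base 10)3860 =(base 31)40g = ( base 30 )48k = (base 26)5IC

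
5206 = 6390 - 1184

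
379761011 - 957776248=  -  578015237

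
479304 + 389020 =868324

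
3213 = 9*357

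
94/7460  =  47/3730 = 0.01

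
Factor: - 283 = - 283^1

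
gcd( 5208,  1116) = 372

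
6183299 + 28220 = 6211519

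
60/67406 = 30/33703 = 0.00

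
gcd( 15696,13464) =72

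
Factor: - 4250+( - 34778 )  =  -39028 = - 2^2*11^1 * 887^1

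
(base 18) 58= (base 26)3K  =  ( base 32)32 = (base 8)142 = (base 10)98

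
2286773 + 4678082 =6964855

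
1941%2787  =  1941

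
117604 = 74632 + 42972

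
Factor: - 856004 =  - 2^2*173^1*1237^1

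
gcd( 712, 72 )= 8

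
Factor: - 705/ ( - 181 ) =3^1*5^1*47^1*181^( - 1)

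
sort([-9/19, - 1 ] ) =[-1,-9/19 ]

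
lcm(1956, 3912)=3912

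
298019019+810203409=1108222428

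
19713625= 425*46385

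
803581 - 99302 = 704279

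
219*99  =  21681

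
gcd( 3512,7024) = 3512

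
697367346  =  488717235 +208650111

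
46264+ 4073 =50337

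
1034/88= 11 + 3/4 = 11.75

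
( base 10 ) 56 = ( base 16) 38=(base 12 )48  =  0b111000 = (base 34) 1m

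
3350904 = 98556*34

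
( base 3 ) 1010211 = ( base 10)832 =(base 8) 1500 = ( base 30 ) rm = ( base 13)4C0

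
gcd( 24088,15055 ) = 3011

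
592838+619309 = 1212147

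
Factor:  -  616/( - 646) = 2^2*7^1*11^1*17^( - 1)*19^(-1) = 308/323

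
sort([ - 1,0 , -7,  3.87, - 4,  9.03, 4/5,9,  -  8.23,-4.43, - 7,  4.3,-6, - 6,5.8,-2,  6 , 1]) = [ -8.23,  -  7, - 7, - 6, - 6, - 4.43, - 4, - 2, - 1 , 0,4/5,  1,3.87,4.3,5.8,  6, 9,9.03 ]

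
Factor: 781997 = 781997^1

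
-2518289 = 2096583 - 4614872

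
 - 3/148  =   - 1  +  145/148 = -0.02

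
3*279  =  837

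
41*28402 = 1164482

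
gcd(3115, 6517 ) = 7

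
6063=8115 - 2052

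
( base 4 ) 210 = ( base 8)44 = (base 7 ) 51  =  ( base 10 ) 36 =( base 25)1b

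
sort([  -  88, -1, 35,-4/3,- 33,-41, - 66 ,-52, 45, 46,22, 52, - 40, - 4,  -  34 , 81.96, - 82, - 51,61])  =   [  -  88, - 82,-66,-52, - 51,  -  41, - 40, - 34,-33,-4 , - 4/3 , - 1, 22, 35 , 45,46,52,61,81.96 ] 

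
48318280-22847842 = 25470438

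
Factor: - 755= - 5^1*151^1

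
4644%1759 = 1126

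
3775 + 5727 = 9502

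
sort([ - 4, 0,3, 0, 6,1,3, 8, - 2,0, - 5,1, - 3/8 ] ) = [ - 5, - 4, - 2,-3/8,0,  0,0, 1 , 1,3,3,6, 8] 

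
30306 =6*5051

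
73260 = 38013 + 35247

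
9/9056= 9/9056 =0.00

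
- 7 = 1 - 8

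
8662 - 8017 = 645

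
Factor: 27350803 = 27350803^1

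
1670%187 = 174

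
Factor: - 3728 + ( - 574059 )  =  -577787 = - 7^1*59^1*1399^1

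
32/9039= 32/9039 = 0.00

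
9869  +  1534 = 11403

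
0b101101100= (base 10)364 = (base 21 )H7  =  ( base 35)ae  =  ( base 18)124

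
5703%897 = 321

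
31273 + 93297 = 124570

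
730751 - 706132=24619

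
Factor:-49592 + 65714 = 16122 =2^1*3^1*2687^1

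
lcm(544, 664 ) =45152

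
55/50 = 1 + 1/10 =1.10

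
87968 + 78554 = 166522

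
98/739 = 98/739 = 0.13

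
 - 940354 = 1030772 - 1971126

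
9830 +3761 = 13591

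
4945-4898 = 47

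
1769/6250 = 1769/6250 = 0.28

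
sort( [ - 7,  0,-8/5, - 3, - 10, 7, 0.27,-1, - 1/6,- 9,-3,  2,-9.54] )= [-10,-9.54, - 9,-7,-3, - 3, - 8/5, - 1, - 1/6,  0, 0.27,2,  7]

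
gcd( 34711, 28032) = 1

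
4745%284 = 201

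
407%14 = 1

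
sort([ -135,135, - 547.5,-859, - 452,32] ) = [  -  859,  -  547.5,-452, - 135,  32, 135]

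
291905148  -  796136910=- 504231762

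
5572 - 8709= - 3137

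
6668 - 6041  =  627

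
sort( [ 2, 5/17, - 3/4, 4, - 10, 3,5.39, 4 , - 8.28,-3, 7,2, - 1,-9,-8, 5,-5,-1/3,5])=[ - 10, -9, - 8.28, - 8, - 5, - 3,  -  1,- 3/4, - 1/3, 5/17,2,2,  3,4,4, 5,5 , 5.39, 7]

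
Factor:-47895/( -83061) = 3^( - 1 ) * 5^1*11^( - 1) * 31^1 * 103^1*839^( - 1 ) = 15965/27687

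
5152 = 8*644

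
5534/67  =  5534/67 = 82.60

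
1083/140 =7 + 103/140 = 7.74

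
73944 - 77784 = -3840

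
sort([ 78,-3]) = [ - 3,78]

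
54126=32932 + 21194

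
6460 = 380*17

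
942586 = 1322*713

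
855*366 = 312930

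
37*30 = 1110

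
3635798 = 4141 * 878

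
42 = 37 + 5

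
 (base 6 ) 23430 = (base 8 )6512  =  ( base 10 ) 3402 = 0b110101001010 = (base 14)1350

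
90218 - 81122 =9096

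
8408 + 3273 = 11681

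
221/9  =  221/9 = 24.56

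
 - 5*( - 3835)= 19175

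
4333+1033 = 5366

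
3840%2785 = 1055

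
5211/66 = 78 + 21/22 = 78.95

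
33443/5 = 6688 + 3/5  =  6688.60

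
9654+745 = 10399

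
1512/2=756= 756.00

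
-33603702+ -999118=-34602820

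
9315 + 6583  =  15898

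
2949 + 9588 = 12537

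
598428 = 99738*6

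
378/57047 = 378/57047 = 0.01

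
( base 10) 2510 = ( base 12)1552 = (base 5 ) 40020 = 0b100111001110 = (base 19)6I2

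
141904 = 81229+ 60675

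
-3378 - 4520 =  - 7898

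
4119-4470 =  - 351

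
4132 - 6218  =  -2086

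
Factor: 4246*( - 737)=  - 2^1*11^2*67^1*193^1 = - 3129302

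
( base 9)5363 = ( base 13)1a46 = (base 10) 3945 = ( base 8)7551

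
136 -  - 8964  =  9100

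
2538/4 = 634 + 1/2 = 634.50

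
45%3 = 0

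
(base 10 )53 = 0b110101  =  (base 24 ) 25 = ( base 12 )45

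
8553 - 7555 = 998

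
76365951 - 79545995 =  - 3180044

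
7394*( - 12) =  - 88728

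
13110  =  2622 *5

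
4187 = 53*79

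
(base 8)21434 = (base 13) 4125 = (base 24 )fec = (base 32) 8os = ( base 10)8988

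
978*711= 695358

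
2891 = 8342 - 5451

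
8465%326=315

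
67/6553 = 67/6553 = 0.01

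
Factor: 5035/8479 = 5^1*19^1*53^1*61^( - 1 )*139^(- 1)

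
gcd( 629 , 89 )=1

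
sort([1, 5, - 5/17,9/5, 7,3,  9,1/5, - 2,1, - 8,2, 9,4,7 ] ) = [ - 8,  -  2, - 5/17, 1/5, 1, 1,9/5, 2,  3 , 4, 5 , 7,7,9,9 ] 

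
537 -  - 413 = 950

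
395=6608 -6213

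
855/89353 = 855/89353=0.01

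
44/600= 11/150 = 0.07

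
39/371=39/371 = 0.11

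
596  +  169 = 765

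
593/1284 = 593/1284 = 0.46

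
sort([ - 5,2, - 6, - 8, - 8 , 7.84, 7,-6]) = [ - 8, - 8 , - 6,-6, -5, 2, 7, 7.84 ]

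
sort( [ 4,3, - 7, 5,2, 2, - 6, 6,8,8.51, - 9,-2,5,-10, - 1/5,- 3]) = [ - 10,-9,-7, - 6,-3, - 2,-1/5, 2, 2,3,4,5,5, 6,8,8.51 ]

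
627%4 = 3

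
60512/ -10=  - 30256/5 = -6051.20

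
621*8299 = 5153679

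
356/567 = 356/567 = 0.63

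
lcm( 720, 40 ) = 720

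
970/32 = 485/16 = 30.31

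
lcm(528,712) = 46992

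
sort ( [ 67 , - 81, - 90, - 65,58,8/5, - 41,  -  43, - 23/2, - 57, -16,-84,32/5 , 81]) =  [- 90, - 84, - 81 , - 65, - 57,  -  43, - 41, - 16, - 23/2,8/5, 32/5, 58, 67 , 81]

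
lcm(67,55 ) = 3685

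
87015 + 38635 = 125650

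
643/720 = 643/720 = 0.89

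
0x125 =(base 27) AN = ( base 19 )f8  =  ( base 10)293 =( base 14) 16D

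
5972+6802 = 12774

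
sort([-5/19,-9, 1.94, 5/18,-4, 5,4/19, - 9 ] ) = [ - 9, - 9, - 4, - 5/19, 4/19,  5/18 , 1.94,5] 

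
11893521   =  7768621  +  4124900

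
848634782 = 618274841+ 230359941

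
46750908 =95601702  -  48850794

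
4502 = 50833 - 46331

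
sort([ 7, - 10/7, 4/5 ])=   [  -  10/7, 4/5,7] 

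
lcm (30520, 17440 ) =122080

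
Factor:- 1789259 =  - 379^1*4721^1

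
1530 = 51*30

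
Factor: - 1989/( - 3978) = 2^( - 1)= 1/2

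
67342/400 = 33671/200 = 168.35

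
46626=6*7771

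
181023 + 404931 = 585954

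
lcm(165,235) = 7755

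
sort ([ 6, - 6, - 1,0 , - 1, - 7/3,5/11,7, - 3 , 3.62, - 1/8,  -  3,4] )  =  [ - 6,-3, - 3,-7/3, - 1,-1,  -  1/8,0,5/11,  3.62,4,6, 7] 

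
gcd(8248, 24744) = 8248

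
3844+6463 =10307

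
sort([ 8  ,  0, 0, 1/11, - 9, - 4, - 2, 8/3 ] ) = [ - 9, - 4, - 2,0 , 0,1/11, 8/3, 8] 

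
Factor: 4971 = 3^1*1657^1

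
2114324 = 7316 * 289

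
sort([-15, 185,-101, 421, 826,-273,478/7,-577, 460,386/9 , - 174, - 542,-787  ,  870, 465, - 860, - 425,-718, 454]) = [ - 860,  -  787 , - 718, - 577,-542,  -  425, -273, - 174, - 101,-15, 386/9,478/7, 185, 421, 454, 460, 465, 826,870 ] 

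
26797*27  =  723519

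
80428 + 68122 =148550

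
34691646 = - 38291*(-906)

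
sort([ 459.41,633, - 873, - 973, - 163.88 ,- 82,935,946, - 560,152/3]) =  [  -  973, - 873, - 560, - 163.88,-82,152/3,459.41,633,935,946]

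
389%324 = 65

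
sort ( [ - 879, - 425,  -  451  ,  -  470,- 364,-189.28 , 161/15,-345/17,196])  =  [-879, - 470 , - 451, - 425,  -  364, - 189.28, - 345/17,  161/15 , 196 ]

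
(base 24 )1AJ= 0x343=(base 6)3511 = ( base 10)835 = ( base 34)OJ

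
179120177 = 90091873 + 89028304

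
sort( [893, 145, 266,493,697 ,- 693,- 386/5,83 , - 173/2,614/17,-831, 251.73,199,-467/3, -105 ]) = [-831, -693 ,-467/3, - 105,- 173/2,-386/5, 614/17, 83,145,199,  251.73, 266,493,697, 893 ]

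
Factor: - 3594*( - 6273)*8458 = 2^2*3^3*17^1*41^1*599^1*4229^1 = 190686980196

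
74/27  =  74/27 = 2.74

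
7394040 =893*8280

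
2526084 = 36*70169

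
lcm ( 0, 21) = 0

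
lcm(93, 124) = 372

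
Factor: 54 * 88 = 4752 = 2^4*3^3*11^1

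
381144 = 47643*8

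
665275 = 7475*89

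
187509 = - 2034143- - 2221652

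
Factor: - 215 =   -  5^1*43^1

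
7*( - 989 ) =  - 6923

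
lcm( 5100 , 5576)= 418200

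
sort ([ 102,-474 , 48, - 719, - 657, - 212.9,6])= [  -  719,-657, - 474, - 212.9, 6 , 48,102 ] 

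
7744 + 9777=17521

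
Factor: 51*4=2^2*3^1 * 17^1 = 204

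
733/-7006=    - 1+6273/7006= - 0.10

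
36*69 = 2484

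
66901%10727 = 2539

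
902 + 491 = 1393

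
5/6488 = 5/6488 = 0.00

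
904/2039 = 904/2039= 0.44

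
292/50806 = 146/25403 = 0.01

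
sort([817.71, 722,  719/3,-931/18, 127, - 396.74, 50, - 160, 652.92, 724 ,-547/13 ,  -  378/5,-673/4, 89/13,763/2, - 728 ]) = [ - 728, - 396.74, - 673/4, - 160, - 378/5,  -  931/18, - 547/13,89/13, 50, 127,719/3, 763/2, 652.92, 722, 724, 817.71 ] 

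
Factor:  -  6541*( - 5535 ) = 36204435 = 3^3  *  5^1*31^1*41^1 * 211^1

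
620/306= 310/153 = 2.03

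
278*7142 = 1985476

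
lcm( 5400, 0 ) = 0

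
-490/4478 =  - 1 + 1994/2239= -0.11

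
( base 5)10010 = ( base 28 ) me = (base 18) 1h0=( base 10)630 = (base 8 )1166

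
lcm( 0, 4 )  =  0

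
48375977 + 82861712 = 131237689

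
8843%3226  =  2391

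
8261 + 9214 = 17475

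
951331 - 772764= 178567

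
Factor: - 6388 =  - 2^2*1597^1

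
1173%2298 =1173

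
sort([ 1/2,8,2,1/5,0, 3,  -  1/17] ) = [ - 1/17,  0, 1/5,1/2, 2,3, 8 ] 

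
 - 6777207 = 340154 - 7117361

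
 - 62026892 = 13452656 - 75479548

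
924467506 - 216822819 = 707644687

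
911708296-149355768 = 762352528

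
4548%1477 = 117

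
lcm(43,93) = 3999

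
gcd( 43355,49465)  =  65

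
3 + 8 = 11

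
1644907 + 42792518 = 44437425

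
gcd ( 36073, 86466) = 1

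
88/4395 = 88/4395=0.02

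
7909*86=680174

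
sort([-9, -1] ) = [ - 9, - 1 ] 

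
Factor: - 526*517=-2^1 *11^1*47^1*263^1 = -271942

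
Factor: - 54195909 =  - 3^1 * 641^1*28183^1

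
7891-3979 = 3912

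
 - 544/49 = - 544/49 = - 11.10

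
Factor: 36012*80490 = 2^3*3^2*5^1 *2683^1*3001^1 = 2898605880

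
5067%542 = 189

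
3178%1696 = 1482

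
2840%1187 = 466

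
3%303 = 3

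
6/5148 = 1/858 = 0.00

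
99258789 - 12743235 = 86515554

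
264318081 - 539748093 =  - 275430012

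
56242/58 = 969 + 20/29 = 969.69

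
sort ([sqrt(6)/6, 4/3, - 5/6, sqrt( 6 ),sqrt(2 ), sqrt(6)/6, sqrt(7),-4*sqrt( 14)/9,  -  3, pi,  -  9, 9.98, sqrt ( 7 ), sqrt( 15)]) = [ - 9, - 3, - 4 * sqrt(14 )/9,-5/6,  sqrt(6)/6, sqrt( 6 ) /6,4/3, sqrt( 2 ),sqrt( 6),sqrt(7),sqrt(7 ), pi, sqrt(15), 9.98]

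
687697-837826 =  - 150129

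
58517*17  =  994789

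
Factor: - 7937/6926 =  - 2^(-1 )*3463^ ( - 1 )*7937^1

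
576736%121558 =90504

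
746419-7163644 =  - 6417225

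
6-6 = 0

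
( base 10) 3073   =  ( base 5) 44243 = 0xc01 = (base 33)2r4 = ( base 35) 2HS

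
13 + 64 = 77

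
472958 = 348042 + 124916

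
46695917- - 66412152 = 113108069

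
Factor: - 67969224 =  - 2^3 * 3^2 * 944017^1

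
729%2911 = 729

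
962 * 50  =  48100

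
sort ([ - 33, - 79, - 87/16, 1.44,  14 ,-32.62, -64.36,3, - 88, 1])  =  [-88, - 79 , - 64.36, - 33, - 32.62, - 87/16, 1, 1.44 , 3, 14] 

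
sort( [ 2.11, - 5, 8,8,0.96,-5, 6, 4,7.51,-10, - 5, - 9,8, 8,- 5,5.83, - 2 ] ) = [-10 ,  -  9,  -  5, - 5,-5,-5, -2,0.96, 2.11,4,5.83 , 6, 7.51,8,8,8,8 ]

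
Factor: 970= 2^1*5^1* 97^1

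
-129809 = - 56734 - 73075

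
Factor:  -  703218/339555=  - 2^1*5^(-1 ) * 22637^(- 1)*  117203^1 = - 234406/113185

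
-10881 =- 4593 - 6288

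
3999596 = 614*6514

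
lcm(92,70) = 3220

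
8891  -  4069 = 4822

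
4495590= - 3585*( - 1254 )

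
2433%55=13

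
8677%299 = 6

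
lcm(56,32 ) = 224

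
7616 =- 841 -- 8457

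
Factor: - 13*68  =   - 2^2*13^1*17^1 =- 884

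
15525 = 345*45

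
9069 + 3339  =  12408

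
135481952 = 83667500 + 51814452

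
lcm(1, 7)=7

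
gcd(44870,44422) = 14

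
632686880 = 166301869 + 466385011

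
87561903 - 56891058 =30670845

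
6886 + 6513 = 13399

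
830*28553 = 23698990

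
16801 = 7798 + 9003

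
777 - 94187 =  - 93410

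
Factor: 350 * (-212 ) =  - 2^3 * 5^2*7^1*53^1 = - 74200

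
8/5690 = 4/2845 = 0.00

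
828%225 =153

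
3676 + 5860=9536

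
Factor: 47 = 47^1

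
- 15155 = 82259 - 97414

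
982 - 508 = 474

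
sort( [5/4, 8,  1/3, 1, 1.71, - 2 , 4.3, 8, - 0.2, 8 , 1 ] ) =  [-2, - 0.2, 1/3, 1, 1,5/4,1.71, 4.3, 8, 8 , 8] 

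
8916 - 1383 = 7533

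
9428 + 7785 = 17213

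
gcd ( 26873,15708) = 77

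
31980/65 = 492 = 492.00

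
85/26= 3 +7/26= 3.27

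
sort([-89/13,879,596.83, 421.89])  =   [-89/13,421.89, 596.83,879] 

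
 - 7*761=  -  5327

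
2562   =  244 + 2318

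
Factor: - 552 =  - 2^3*3^1*23^1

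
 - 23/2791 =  - 23/2791 = - 0.01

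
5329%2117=1095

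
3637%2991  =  646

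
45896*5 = 229480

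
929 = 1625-696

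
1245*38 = 47310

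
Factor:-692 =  -2^2*  173^1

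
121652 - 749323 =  - 627671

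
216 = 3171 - 2955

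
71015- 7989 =63026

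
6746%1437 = 998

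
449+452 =901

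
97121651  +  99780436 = 196902087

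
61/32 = 61/32  =  1.91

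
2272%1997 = 275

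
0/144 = 0 =0.00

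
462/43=10 +32/43= 10.74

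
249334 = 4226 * 59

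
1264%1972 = 1264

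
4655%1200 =1055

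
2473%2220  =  253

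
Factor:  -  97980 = - 2^2* 3^1*5^1*23^1*71^1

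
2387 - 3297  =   - 910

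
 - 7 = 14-21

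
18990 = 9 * 2110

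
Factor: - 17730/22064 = -2^(-3 ) * 3^2*5^1 * 7^(  -  1 ) = -  45/56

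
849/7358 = 3/26 = 0.12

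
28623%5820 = 5343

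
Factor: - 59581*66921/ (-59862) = 1329073367/19954 = 2^(  -  1) * 11^( - 1)*907^(- 1)*22307^1* 59581^1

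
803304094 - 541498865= 261805229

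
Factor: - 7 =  - 7^1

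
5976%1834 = 474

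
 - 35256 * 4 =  - 141024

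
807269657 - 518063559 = 289206098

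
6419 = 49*131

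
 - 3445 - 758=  - 4203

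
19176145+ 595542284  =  614718429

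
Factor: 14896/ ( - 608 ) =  - 49/2 =- 2^( - 1 )*7^2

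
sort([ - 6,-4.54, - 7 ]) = [ - 7, - 6,- 4.54]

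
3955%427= 112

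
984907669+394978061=1379885730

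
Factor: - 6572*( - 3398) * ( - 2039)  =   -45534246584= -2^3 * 31^1*53^1*1699^1*2039^1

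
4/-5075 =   -  4/5075 = - 0.00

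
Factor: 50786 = 2^1 * 67^1*379^1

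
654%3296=654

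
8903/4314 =8903/4314 = 2.06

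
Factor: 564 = 2^2*3^1*47^1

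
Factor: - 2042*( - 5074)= 10361108 = 2^2*43^1 *59^1*1021^1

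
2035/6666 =185/606= 0.31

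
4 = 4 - 0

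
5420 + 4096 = 9516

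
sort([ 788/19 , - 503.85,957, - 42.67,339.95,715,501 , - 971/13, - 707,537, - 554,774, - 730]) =[  -  730,  -  707, - 554 ,-503.85 , - 971/13,  -  42.67,788/19,339.95, 501,537,715, 774,957]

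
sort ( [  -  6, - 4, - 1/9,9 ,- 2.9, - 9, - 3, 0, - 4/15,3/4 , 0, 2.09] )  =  [-9,-6 , -4,- 3,- 2.9,- 4/15, - 1/9, 0, 0, 3/4, 2.09, 9 ] 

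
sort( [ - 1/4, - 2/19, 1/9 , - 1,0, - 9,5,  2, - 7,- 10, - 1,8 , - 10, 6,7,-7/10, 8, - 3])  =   [ - 10,  -  10,  -  9, - 7 , - 3, - 1,-1, - 7/10, - 1/4,- 2/19,0, 1/9,2 , 5 , 6,  7, 8,8]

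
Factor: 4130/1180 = 7/2 = 2^( - 1 )*7^1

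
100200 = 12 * 8350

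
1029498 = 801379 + 228119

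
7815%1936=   71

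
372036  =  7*53148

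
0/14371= 0 =0.00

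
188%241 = 188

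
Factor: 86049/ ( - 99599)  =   - 3^3*137^( - 1)*727^(-1)*3187^1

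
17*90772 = 1543124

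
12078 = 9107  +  2971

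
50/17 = 50/17 = 2.94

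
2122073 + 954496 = 3076569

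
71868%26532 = 18804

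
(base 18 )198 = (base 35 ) e4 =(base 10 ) 494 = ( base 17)1c1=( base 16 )1EE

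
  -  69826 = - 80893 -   -  11067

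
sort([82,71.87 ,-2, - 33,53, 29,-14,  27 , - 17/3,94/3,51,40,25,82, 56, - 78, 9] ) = [ - 78,-33,-14,- 17/3,-2,9,25, 27,29,94/3 , 40,  51,  53,  56,71.87,82,82]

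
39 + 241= 280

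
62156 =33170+28986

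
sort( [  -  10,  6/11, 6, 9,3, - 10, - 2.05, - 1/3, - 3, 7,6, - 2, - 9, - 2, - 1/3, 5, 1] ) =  [ - 10, - 10, - 9,  -  3, - 2.05,-2,-2,-1/3, - 1/3  ,  6/11, 1,3,5, 6,6,7,9]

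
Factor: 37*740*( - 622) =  - 17030360= - 2^3*5^1 *37^2*311^1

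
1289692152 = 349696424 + 939995728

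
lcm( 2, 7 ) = 14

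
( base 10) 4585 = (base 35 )3q0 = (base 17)FEC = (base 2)1000111101001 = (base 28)5NL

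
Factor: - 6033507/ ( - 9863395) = 3^1 * 5^( - 1 )*19^1*61^(  -  1 ) * 73^(- 1)*151^1 *443^( - 1) * 701^1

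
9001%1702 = 491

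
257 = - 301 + 558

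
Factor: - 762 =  - 2^1*3^1*127^1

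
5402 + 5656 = 11058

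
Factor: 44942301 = 3^2*131^1*38119^1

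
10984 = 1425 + 9559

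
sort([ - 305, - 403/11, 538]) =[ - 305, - 403/11, 538]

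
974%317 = 23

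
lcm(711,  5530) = 49770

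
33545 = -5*(  -  6709)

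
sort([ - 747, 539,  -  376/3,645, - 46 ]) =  [-747,  -  376/3, - 46, 539,645 ] 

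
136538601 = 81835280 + 54703321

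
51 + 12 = 63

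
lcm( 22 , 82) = 902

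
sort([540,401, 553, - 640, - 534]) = [ - 640,-534,401, 540,553] 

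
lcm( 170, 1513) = 15130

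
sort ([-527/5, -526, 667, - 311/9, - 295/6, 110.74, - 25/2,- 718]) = [ -718,- 526,-527/5, - 295/6, - 311/9,-25/2,110.74,667 ] 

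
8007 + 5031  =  13038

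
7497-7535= -38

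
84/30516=7/2543 = 0.00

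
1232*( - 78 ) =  - 96096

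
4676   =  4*1169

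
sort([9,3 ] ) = [3,9] 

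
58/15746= 29/7873 = 0.00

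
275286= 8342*33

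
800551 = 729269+71282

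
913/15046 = 913/15046 = 0.06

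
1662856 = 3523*472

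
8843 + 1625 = 10468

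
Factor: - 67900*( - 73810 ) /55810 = 501169900/5581 = 2^2*5^2*7^1*11^2*61^1* 97^1*5581^( - 1 ) 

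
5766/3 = 1922  =  1922.00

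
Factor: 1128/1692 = 2/3 = 2^1*3^ (  -  1 )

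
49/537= 49/537 = 0.09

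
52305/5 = 10461 = 10461.00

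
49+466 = 515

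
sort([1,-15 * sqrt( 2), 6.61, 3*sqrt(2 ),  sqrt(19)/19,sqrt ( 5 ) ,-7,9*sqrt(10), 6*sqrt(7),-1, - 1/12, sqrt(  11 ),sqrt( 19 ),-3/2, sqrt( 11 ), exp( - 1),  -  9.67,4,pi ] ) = [ - 15* sqrt(2 ), - 9.67,- 7, - 3/2, - 1, - 1/12, sqrt( 19)/19,exp(-1), 1, sqrt( 5 ), pi, sqrt( 11),sqrt( 11 ), 4, 3*sqrt( 2 ) , sqrt( 19), 6.61, 6*sqrt(7) , 9*sqrt(10)] 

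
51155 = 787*65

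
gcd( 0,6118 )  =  6118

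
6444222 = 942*6841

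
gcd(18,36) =18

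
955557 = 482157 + 473400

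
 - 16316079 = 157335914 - 173651993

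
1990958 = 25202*79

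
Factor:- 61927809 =-3^1*20642603^1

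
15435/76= 203 + 7/76 = 203.09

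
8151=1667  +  6484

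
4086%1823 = 440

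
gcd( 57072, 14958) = 6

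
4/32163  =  4/32163=0.00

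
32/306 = 16/153 = 0.10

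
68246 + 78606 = 146852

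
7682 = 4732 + 2950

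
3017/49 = 61 + 4/7 = 61.57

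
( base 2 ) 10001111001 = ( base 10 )1145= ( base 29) 1AE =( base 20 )2H5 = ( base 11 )951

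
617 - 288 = 329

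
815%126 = 59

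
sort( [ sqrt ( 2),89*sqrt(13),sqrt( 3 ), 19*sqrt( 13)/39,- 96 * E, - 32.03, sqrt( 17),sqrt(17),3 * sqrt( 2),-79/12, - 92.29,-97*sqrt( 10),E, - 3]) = [  -  97*sqrt( 10 ), - 96*E, - 92.29 , - 32.03, - 79/12, - 3,sqrt( 2),sqrt( 3), 19 *sqrt ( 13)/39,  E,sqrt(17 ),sqrt(17),3*sqrt( 2),89*sqrt(13)] 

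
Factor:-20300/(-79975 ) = 116/457 = 2^2*29^1*457^(-1) 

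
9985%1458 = 1237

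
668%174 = 146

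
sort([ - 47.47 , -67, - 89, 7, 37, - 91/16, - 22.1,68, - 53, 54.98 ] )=[ - 89,-67, - 53,  -  47.47, - 22.1, - 91/16,7  ,  37,54.98,68 ] 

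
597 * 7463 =4455411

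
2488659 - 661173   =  1827486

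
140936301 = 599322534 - 458386233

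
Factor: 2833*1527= 4325991 =3^1* 509^1 * 2833^1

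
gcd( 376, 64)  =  8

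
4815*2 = 9630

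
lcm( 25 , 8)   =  200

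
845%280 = 5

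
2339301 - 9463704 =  - 7124403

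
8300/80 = 103  +  3/4 = 103.75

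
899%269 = 92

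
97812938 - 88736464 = 9076474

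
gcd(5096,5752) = 8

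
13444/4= 3361 = 3361.00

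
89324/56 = 1595+1/14 = 1595.07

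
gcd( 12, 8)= 4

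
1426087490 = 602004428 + 824083062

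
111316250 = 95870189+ 15446061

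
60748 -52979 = 7769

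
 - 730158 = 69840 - 799998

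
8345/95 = 87 + 16/19 =87.84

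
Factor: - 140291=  - 53^1*2647^1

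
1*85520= 85520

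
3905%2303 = 1602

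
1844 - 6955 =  - 5111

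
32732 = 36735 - 4003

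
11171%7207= 3964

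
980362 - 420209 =560153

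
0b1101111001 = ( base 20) 249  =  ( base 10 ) 889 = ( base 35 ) PE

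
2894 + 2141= 5035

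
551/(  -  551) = -1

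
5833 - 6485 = - 652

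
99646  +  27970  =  127616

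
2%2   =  0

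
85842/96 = 894 + 3/16 = 894.19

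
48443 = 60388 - 11945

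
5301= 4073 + 1228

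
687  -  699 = - 12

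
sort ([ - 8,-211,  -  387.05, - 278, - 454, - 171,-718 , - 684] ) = [-718,-684 , - 454,  -  387.05, - 278, - 211, - 171, - 8]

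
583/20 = 583/20 = 29.15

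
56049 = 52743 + 3306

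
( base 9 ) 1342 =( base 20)2aa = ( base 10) 1010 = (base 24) 1i2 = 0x3f2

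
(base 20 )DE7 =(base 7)21666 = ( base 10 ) 5487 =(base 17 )11GD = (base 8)12557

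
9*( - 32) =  - 288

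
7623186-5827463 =1795723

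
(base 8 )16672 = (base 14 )2AB8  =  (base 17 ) 195B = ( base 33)6WK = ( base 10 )7610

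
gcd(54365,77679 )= 1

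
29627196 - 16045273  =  13581923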